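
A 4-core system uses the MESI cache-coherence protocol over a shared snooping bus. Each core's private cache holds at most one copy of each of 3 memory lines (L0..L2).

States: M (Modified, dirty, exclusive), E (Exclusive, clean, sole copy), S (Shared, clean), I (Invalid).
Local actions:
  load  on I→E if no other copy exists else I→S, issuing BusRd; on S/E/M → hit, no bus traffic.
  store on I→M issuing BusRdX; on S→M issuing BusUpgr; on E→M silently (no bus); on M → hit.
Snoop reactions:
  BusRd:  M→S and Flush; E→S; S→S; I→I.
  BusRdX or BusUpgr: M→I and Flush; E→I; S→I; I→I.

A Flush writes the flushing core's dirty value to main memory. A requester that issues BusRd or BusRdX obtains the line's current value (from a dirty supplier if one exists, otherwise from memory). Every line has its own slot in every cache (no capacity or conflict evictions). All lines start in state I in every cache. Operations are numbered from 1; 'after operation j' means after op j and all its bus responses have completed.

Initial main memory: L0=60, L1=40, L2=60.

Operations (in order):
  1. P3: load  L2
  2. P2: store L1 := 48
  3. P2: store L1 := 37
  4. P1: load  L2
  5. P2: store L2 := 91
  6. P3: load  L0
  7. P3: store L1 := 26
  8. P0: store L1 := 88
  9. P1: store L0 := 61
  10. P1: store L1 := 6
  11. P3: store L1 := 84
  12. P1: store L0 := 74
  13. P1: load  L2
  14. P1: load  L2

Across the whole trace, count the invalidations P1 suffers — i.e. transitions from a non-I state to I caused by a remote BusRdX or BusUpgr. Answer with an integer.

  op1 P3: load  L2 → I/I/I/E on L2; bus BusRd; mem=60
  op2 P2: store L1 := 48 → I/I/M/I on L1; bus BusRdX; mem=40
  op3 P2: store L1 := 37 → I/I/M/I on L1; bus (none); mem=40
  op4 P1: load  L2 → I/S/I/S on L2; bus BusRd; mem=60
  op5 P2: store L2 := 91 → I/I/M/I on L2; bus BusRdX; mem=60
  op6 P3: load  L0 → I/I/I/E on L0; bus BusRd; mem=60
  op7 P3: store L1 := 26 → I/I/I/M on L1; bus BusRdX Flush; mem=37
  op8 P0: store L1 := 88 → M/I/I/I on L1; bus BusRdX Flush; mem=26
  op9 P1: store L0 := 61 → I/M/I/I on L0; bus BusRdX; mem=60
  op10 P1: store L1 := 6 → I/M/I/I on L1; bus BusRdX Flush; mem=88
  op11 P3: store L1 := 84 → I/I/I/M on L1; bus BusRdX Flush; mem=6
  op12 P1: store L0 := 74 → I/M/I/I on L0; bus (none); mem=60
  op13 P1: load  L2 → I/S/S/I on L2; bus BusRd Flush; mem=91
  op14 P1: load  L2 → I/S/S/I on L2; bus (none); mem=91

invalidations = 2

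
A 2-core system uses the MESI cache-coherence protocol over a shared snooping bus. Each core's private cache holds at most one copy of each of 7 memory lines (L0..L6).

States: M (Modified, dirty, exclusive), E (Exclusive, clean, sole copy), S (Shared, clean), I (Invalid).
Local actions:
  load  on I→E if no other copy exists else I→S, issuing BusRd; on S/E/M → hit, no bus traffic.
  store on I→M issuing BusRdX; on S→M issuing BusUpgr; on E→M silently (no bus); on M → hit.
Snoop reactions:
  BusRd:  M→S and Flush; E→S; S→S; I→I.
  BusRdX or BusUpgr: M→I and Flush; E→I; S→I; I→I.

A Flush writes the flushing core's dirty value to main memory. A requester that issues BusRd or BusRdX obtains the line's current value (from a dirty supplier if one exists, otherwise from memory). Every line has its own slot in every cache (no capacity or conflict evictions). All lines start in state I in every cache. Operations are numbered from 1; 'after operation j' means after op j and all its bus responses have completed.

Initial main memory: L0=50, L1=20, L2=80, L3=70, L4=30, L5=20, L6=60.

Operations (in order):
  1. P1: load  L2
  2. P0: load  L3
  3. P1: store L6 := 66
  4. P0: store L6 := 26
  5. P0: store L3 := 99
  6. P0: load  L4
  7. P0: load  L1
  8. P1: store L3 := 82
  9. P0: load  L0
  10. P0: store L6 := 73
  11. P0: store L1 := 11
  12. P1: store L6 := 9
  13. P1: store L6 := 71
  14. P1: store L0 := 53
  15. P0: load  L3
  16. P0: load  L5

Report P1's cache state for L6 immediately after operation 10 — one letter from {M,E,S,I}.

state = I

[1] P1: load  L2 | P0:I, P1:E(80) | bus: BusRd
[2] P0: load  L3 | P0:E(70), P1:I | bus: BusRd
[3] P1: store L6 := 66 | P0:I, P1:M(66) | bus: BusRdX
[4] P0: store L6 := 26 | P0:M(26), P1:I | bus: BusRdX,Flush
[5] P0: store L3 := 99 | P0:M(99), P1:I | bus: none
[6] P0: load  L4 | P0:E(30), P1:I | bus: BusRd
[7] P0: load  L1 | P0:E(20), P1:I | bus: BusRd
[8] P1: store L3 := 82 | P0:I, P1:M(82) | bus: BusRdX,Flush
[9] P0: load  L0 | P0:E(50), P1:I | bus: BusRd
[10] P0: store L6 := 73 | P0:M(73), P1:I | bus: none
[11] P0: store L1 := 11 | P0:M(11), P1:I | bus: none
[12] P1: store L6 := 9 | P0:I, P1:M(9) | bus: BusRdX,Flush
[13] P1: store L6 := 71 | P0:I, P1:M(71) | bus: none
[14] P1: store L0 := 53 | P0:I, P1:M(53) | bus: BusRdX
[15] P0: load  L3 | P0:S(82), P1:S(82) | bus: BusRd,Flush
[16] P0: load  L5 | P0:E(20), P1:I | bus: BusRd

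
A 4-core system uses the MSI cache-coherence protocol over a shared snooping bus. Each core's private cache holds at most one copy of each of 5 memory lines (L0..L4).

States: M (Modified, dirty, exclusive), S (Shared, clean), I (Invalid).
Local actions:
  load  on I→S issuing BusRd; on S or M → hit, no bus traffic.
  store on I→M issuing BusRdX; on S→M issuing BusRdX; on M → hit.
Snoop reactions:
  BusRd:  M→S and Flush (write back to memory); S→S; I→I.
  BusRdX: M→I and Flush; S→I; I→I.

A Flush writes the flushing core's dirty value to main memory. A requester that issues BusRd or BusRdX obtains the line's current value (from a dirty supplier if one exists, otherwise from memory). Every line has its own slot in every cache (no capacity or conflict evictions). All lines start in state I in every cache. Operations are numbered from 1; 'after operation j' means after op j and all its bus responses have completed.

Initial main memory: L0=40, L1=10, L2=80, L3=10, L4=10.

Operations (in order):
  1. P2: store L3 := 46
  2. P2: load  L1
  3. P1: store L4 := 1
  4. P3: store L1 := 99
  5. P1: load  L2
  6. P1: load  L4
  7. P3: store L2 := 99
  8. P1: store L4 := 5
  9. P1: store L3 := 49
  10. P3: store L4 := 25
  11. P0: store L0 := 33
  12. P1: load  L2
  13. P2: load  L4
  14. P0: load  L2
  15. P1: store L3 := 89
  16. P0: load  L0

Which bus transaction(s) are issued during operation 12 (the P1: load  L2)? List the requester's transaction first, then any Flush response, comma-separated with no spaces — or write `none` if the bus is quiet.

1. P2: store L3 := 46  bus=[BusRdX]  L3: P0=I P1=I P2=M P3=I  mem[L3]=10
2. P2: load  L1  bus=[BusRd]  L1: P0=I P1=I P2=S P3=I  mem[L1]=10
3. P1: store L4 := 1  bus=[BusRdX]  L4: P0=I P1=M P2=I P3=I  mem[L4]=10
4. P3: store L1 := 99  bus=[BusRdX]  L1: P0=I P1=I P2=I P3=M  mem[L1]=10
5. P1: load  L2  bus=[BusRd]  L2: P0=I P1=S P2=I P3=I  mem[L2]=80
6. P1: load  L4  bus=[-]  L4: P0=I P1=M P2=I P3=I  mem[L4]=10
7. P3: store L2 := 99  bus=[BusRdX]  L2: P0=I P1=I P2=I P3=M  mem[L2]=80
8. P1: store L4 := 5  bus=[-]  L4: P0=I P1=M P2=I P3=I  mem[L4]=10
9. P1: store L3 := 49  bus=[BusRdX,Flush]  L3: P0=I P1=M P2=I P3=I  mem[L3]=46
10. P3: store L4 := 25  bus=[BusRdX,Flush]  L4: P0=I P1=I P2=I P3=M  mem[L4]=5
11. P0: store L0 := 33  bus=[BusRdX]  L0: P0=M P1=I P2=I P3=I  mem[L0]=40
12. P1: load  L2  bus=[BusRd,Flush]  L2: P0=I P1=S P2=I P3=S  mem[L2]=99
13. P2: load  L4  bus=[BusRd,Flush]  L4: P0=I P1=I P2=S P3=S  mem[L4]=25
14. P0: load  L2  bus=[BusRd]  L2: P0=S P1=S P2=I P3=S  mem[L2]=99
15. P1: store L3 := 89  bus=[-]  L3: P0=I P1=M P2=I P3=I  mem[L3]=46
16. P0: load  L0  bus=[-]  L0: P0=M P1=I P2=I P3=I  mem[L0]=40

bus = BusRd,Flush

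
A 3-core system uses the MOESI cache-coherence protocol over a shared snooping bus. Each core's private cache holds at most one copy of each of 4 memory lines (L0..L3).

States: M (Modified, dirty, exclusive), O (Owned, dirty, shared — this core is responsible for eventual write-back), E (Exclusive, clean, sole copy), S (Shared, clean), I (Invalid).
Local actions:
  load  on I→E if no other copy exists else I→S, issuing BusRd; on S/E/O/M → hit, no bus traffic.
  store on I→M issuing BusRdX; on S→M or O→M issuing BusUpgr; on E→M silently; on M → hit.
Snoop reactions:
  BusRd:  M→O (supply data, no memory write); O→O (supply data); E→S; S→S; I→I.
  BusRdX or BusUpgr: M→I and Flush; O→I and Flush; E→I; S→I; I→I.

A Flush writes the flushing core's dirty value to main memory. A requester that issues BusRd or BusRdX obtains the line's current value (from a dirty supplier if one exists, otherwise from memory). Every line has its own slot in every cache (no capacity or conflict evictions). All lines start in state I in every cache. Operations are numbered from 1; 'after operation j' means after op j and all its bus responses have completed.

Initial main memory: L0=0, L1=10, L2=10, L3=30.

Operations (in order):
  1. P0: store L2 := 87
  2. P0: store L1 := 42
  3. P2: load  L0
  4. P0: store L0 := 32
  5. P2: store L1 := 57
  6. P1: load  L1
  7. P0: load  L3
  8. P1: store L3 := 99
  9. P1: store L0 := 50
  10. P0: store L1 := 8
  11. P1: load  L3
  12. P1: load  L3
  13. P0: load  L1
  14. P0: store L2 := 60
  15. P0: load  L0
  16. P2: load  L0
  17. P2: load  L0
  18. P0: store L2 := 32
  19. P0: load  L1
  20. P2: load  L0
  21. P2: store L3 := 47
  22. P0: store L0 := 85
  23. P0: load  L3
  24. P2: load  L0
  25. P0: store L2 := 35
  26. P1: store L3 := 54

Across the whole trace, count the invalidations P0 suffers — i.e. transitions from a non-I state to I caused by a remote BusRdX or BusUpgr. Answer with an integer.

step 1: P0: store L2 := 87  ⟶  MII  (L2)  txn=BusRdX  M[L2]=10
step 2: P0: store L1 := 42  ⟶  MII  (L1)  txn=BusRdX  M[L1]=10
step 3: P2: load  L0  ⟶  IIE  (L0)  txn=BusRd  M[L0]=0
step 4: P0: store L0 := 32  ⟶  MII  (L0)  txn=BusRdX  M[L0]=0
step 5: P2: store L1 := 57  ⟶  IIM  (L1)  txn=BusRdX+Flush  M[L1]=42
step 6: P1: load  L1  ⟶  ISO  (L1)  txn=BusRd  M[L1]=42
step 7: P0: load  L3  ⟶  EII  (L3)  txn=BusRd  M[L3]=30
step 8: P1: store L3 := 99  ⟶  IMI  (L3)  txn=BusRdX  M[L3]=30
step 9: P1: store L0 := 50  ⟶  IMI  (L0)  txn=BusRdX+Flush  M[L0]=32
step 10: P0: store L1 := 8  ⟶  MII  (L1)  txn=BusRdX+Flush  M[L1]=57
step 11: P1: load  L3  ⟶  IMI  (L3)  txn=∅  M[L3]=30
step 12: P1: load  L3  ⟶  IMI  (L3)  txn=∅  M[L3]=30
step 13: P0: load  L1  ⟶  MII  (L1)  txn=∅  M[L1]=57
step 14: P0: store L2 := 60  ⟶  MII  (L2)  txn=∅  M[L2]=10
step 15: P0: load  L0  ⟶  SOI  (L0)  txn=BusRd  M[L0]=32
step 16: P2: load  L0  ⟶  SOS  (L0)  txn=BusRd  M[L0]=32
step 17: P2: load  L0  ⟶  SOS  (L0)  txn=∅  M[L0]=32
step 18: P0: store L2 := 32  ⟶  MII  (L2)  txn=∅  M[L2]=10
step 19: P0: load  L1  ⟶  MII  (L1)  txn=∅  M[L1]=57
step 20: P2: load  L0  ⟶  SOS  (L0)  txn=∅  M[L0]=32
step 21: P2: store L3 := 47  ⟶  IIM  (L3)  txn=BusRdX+Flush  M[L3]=99
step 22: P0: store L0 := 85  ⟶  MII  (L0)  txn=BusUpgr+Flush  M[L0]=50
step 23: P0: load  L3  ⟶  SIO  (L3)  txn=BusRd  M[L3]=99
step 24: P2: load  L0  ⟶  OIS  (L0)  txn=BusRd  M[L0]=50
step 25: P0: store L2 := 35  ⟶  MII  (L2)  txn=∅  M[L2]=10
step 26: P1: store L3 := 54  ⟶  IMI  (L3)  txn=BusRdX+Flush  M[L3]=47

invalidations = 4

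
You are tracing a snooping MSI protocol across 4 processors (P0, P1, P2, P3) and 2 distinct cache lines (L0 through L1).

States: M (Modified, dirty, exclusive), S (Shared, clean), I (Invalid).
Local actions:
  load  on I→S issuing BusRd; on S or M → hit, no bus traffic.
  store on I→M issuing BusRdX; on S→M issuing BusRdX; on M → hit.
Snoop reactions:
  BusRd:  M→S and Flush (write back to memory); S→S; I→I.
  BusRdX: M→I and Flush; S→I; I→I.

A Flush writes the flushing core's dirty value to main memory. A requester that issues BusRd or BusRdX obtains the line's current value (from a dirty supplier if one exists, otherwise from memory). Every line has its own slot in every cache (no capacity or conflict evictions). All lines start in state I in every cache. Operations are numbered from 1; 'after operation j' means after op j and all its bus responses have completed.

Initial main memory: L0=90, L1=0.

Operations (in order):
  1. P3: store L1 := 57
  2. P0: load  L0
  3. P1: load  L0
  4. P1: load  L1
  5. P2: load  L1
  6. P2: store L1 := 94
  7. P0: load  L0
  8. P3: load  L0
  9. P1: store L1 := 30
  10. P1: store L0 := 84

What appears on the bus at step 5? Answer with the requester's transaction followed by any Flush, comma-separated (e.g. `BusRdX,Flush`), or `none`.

  op1 P3: store L1 := 57 → I/I/I/M on L1; bus BusRdX; mem=0
  op2 P0: load  L0 → S/I/I/I on L0; bus BusRd; mem=90
  op3 P1: load  L0 → S/S/I/I on L0; bus BusRd; mem=90
  op4 P1: load  L1 → I/S/I/S on L1; bus BusRd Flush; mem=57
  op5 P2: load  L1 → I/S/S/S on L1; bus BusRd; mem=57
  op6 P2: store L1 := 94 → I/I/M/I on L1; bus BusRdX; mem=57
  op7 P0: load  L0 → S/S/I/I on L0; bus (none); mem=90
  op8 P3: load  L0 → S/S/I/S on L0; bus BusRd; mem=90
  op9 P1: store L1 := 30 → I/M/I/I on L1; bus BusRdX Flush; mem=94
  op10 P1: store L0 := 84 → I/M/I/I on L0; bus BusRdX; mem=90

bus = BusRd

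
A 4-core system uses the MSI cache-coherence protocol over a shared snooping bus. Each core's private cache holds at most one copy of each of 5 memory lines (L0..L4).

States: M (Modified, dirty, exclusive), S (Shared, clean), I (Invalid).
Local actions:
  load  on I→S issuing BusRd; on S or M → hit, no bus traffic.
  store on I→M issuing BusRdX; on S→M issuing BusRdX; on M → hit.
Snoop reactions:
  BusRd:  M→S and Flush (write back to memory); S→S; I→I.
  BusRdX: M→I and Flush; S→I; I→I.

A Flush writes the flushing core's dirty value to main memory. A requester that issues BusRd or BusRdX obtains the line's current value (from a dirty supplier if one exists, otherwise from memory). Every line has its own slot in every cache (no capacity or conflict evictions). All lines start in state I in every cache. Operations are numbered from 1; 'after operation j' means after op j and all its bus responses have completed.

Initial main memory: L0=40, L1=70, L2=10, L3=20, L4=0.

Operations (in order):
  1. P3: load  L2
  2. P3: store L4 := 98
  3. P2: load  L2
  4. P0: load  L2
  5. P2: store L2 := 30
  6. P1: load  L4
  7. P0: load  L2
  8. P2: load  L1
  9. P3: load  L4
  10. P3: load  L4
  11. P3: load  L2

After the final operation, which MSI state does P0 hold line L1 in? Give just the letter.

step 1: P3: load  L2  ⟶  IIIS  (L2)  txn=BusRd  M[L2]=10
step 2: P3: store L4 := 98  ⟶  IIIM  (L4)  txn=BusRdX  M[L4]=0
step 3: P2: load  L2  ⟶  IISS  (L2)  txn=BusRd  M[L2]=10
step 4: P0: load  L2  ⟶  SISS  (L2)  txn=BusRd  M[L2]=10
step 5: P2: store L2 := 30  ⟶  IIMI  (L2)  txn=BusRdX  M[L2]=10
step 6: P1: load  L4  ⟶  ISIS  (L4)  txn=BusRd+Flush  M[L4]=98
step 7: P0: load  L2  ⟶  SISI  (L2)  txn=BusRd+Flush  M[L2]=30
step 8: P2: load  L1  ⟶  IISI  (L1)  txn=BusRd  M[L1]=70
step 9: P3: load  L4  ⟶  ISIS  (L4)  txn=∅  M[L4]=98
step 10: P3: load  L4  ⟶  ISIS  (L4)  txn=∅  M[L4]=98
step 11: P3: load  L2  ⟶  SISS  (L2)  txn=BusRd  M[L2]=30

state = I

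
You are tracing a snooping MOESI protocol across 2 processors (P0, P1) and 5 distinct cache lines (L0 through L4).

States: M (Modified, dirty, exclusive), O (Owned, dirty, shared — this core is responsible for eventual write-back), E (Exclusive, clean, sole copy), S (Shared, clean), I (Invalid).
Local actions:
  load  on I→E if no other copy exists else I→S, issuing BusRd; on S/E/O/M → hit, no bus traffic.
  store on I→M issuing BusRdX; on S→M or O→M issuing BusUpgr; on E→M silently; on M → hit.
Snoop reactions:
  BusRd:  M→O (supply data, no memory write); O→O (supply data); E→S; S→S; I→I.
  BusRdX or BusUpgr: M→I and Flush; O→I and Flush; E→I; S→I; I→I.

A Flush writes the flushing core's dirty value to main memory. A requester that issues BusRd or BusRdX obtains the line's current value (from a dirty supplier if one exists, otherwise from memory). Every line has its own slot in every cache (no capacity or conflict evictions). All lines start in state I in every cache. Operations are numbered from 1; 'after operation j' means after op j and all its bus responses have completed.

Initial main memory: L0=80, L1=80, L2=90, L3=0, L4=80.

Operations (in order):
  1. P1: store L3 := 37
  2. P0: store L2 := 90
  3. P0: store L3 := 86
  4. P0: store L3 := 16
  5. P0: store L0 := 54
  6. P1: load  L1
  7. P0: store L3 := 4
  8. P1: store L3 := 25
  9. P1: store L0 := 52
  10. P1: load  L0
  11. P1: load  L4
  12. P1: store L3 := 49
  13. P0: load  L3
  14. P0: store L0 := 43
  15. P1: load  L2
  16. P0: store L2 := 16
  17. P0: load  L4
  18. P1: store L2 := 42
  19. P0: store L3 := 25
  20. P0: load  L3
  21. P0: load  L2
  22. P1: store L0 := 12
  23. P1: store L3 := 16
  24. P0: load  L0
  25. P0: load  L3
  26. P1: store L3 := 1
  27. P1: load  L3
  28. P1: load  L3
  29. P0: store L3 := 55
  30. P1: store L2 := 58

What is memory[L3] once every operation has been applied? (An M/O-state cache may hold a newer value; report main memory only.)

1. P1: store L3 := 37  bus=[BusRdX]  L3: P0=I P1=M  mem[L3]=0
2. P0: store L2 := 90  bus=[BusRdX]  L2: P0=M P1=I  mem[L2]=90
3. P0: store L3 := 86  bus=[BusRdX,Flush]  L3: P0=M P1=I  mem[L3]=37
4. P0: store L3 := 16  bus=[-]  L3: P0=M P1=I  mem[L3]=37
5. P0: store L0 := 54  bus=[BusRdX]  L0: P0=M P1=I  mem[L0]=80
6. P1: load  L1  bus=[BusRd]  L1: P0=I P1=E  mem[L1]=80
7. P0: store L3 := 4  bus=[-]  L3: P0=M P1=I  mem[L3]=37
8. P1: store L3 := 25  bus=[BusRdX,Flush]  L3: P0=I P1=M  mem[L3]=4
9. P1: store L0 := 52  bus=[BusRdX,Flush]  L0: P0=I P1=M  mem[L0]=54
10. P1: load  L0  bus=[-]  L0: P0=I P1=M  mem[L0]=54
11. P1: load  L4  bus=[BusRd]  L4: P0=I P1=E  mem[L4]=80
12. P1: store L3 := 49  bus=[-]  L3: P0=I P1=M  mem[L3]=4
13. P0: load  L3  bus=[BusRd]  L3: P0=S P1=O  mem[L3]=4
14. P0: store L0 := 43  bus=[BusRdX,Flush]  L0: P0=M P1=I  mem[L0]=52
15. P1: load  L2  bus=[BusRd]  L2: P0=O P1=S  mem[L2]=90
16. P0: store L2 := 16  bus=[BusUpgr]  L2: P0=M P1=I  mem[L2]=90
17. P0: load  L4  bus=[BusRd]  L4: P0=S P1=S  mem[L4]=80
18. P1: store L2 := 42  bus=[BusRdX,Flush]  L2: P0=I P1=M  mem[L2]=16
19. P0: store L3 := 25  bus=[BusUpgr,Flush]  L3: P0=M P1=I  mem[L3]=49
20. P0: load  L3  bus=[-]  L3: P0=M P1=I  mem[L3]=49
21. P0: load  L2  bus=[BusRd]  L2: P0=S P1=O  mem[L2]=16
22. P1: store L0 := 12  bus=[BusRdX,Flush]  L0: P0=I P1=M  mem[L0]=43
23. P1: store L3 := 16  bus=[BusRdX,Flush]  L3: P0=I P1=M  mem[L3]=25
24. P0: load  L0  bus=[BusRd]  L0: P0=S P1=O  mem[L0]=43
25. P0: load  L3  bus=[BusRd]  L3: P0=S P1=O  mem[L3]=25
26. P1: store L3 := 1  bus=[BusUpgr]  L3: P0=I P1=M  mem[L3]=25
27. P1: load  L3  bus=[-]  L3: P0=I P1=M  mem[L3]=25
28. P1: load  L3  bus=[-]  L3: P0=I P1=M  mem[L3]=25
29. P0: store L3 := 55  bus=[BusRdX,Flush]  L3: P0=M P1=I  mem[L3]=1
30. P1: store L2 := 58  bus=[BusUpgr]  L2: P0=I P1=M  mem[L2]=16

memory[L3] = 1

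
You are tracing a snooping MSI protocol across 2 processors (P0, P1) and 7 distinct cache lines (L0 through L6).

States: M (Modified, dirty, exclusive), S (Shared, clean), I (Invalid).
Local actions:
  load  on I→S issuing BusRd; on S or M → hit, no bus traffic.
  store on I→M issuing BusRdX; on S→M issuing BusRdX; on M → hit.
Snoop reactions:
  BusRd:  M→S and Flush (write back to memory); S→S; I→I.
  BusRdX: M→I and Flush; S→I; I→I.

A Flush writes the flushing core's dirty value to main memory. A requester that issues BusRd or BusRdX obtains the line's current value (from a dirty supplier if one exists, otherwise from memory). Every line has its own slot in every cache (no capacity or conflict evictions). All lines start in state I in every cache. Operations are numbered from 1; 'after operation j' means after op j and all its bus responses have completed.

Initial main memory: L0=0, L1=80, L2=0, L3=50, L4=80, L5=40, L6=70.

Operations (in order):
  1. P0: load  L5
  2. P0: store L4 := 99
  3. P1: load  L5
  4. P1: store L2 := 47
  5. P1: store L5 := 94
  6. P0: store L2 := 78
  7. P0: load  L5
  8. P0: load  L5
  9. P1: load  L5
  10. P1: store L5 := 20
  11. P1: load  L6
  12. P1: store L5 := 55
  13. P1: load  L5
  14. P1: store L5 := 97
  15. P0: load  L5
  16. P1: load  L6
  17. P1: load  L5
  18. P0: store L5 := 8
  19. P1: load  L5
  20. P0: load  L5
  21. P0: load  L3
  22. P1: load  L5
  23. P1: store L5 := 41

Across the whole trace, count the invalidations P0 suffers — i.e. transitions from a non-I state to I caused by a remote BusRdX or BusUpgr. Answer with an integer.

[1] P0: load  L5 | P0:S(40), P1:I | bus: BusRd
[2] P0: store L4 := 99 | P0:M(99), P1:I | bus: BusRdX
[3] P1: load  L5 | P0:S(40), P1:S(40) | bus: BusRd
[4] P1: store L2 := 47 | P0:I, P1:M(47) | bus: BusRdX
[5] P1: store L5 := 94 | P0:I, P1:M(94) | bus: BusRdX
[6] P0: store L2 := 78 | P0:M(78), P1:I | bus: BusRdX,Flush
[7] P0: load  L5 | P0:S(94), P1:S(94) | bus: BusRd,Flush
[8] P0: load  L5 | P0:S(94), P1:S(94) | bus: none
[9] P1: load  L5 | P0:S(94), P1:S(94) | bus: none
[10] P1: store L5 := 20 | P0:I, P1:M(20) | bus: BusRdX
[11] P1: load  L6 | P0:I, P1:S(70) | bus: BusRd
[12] P1: store L5 := 55 | P0:I, P1:M(55) | bus: none
[13] P1: load  L5 | P0:I, P1:M(55) | bus: none
[14] P1: store L5 := 97 | P0:I, P1:M(97) | bus: none
[15] P0: load  L5 | P0:S(97), P1:S(97) | bus: BusRd,Flush
[16] P1: load  L6 | P0:I, P1:S(70) | bus: none
[17] P1: load  L5 | P0:S(97), P1:S(97) | bus: none
[18] P0: store L5 := 8 | P0:M(8), P1:I | bus: BusRdX
[19] P1: load  L5 | P0:S(8), P1:S(8) | bus: BusRd,Flush
[20] P0: load  L5 | P0:S(8), P1:S(8) | bus: none
[21] P0: load  L3 | P0:S(50), P1:I | bus: BusRd
[22] P1: load  L5 | P0:S(8), P1:S(8) | bus: none
[23] P1: store L5 := 41 | P0:I, P1:M(41) | bus: BusRdX

invalidations = 3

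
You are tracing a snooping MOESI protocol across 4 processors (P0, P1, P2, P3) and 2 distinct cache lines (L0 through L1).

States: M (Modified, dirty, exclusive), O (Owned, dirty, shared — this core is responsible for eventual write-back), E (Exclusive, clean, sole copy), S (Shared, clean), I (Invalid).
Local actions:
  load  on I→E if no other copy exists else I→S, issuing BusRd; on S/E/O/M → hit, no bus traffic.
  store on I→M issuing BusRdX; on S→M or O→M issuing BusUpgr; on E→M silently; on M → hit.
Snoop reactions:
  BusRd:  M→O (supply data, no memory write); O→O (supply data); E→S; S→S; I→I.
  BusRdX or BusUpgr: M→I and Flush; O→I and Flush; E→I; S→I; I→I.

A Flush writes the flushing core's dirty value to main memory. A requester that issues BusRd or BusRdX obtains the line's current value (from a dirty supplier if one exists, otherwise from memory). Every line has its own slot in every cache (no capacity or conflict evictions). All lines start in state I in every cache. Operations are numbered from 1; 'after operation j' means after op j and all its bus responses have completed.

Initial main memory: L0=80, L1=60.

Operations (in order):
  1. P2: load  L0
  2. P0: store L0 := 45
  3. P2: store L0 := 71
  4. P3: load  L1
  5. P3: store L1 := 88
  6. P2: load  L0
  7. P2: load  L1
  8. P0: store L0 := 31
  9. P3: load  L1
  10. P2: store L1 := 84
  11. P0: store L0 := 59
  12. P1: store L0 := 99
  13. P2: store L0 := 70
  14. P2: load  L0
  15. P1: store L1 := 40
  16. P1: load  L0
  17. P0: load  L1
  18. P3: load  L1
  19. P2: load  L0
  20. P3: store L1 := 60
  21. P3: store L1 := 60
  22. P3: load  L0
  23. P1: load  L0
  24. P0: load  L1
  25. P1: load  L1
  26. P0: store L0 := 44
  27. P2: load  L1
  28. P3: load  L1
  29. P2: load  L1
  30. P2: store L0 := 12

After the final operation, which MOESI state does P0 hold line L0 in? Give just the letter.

state = I

  op1 P2: load  L0 → I/I/E/I on L0; bus BusRd; mem=80
  op2 P0: store L0 := 45 → M/I/I/I on L0; bus BusRdX; mem=80
  op3 P2: store L0 := 71 → I/I/M/I on L0; bus BusRdX Flush; mem=45
  op4 P3: load  L1 → I/I/I/E on L1; bus BusRd; mem=60
  op5 P3: store L1 := 88 → I/I/I/M on L1; bus (none); mem=60
  op6 P2: load  L0 → I/I/M/I on L0; bus (none); mem=45
  op7 P2: load  L1 → I/I/S/O on L1; bus BusRd; mem=60
  op8 P0: store L0 := 31 → M/I/I/I on L0; bus BusRdX Flush; mem=71
  op9 P3: load  L1 → I/I/S/O on L1; bus (none); mem=60
  op10 P2: store L1 := 84 → I/I/M/I on L1; bus BusUpgr Flush; mem=88
  op11 P0: store L0 := 59 → M/I/I/I on L0; bus (none); mem=71
  op12 P1: store L0 := 99 → I/M/I/I on L0; bus BusRdX Flush; mem=59
  op13 P2: store L0 := 70 → I/I/M/I on L0; bus BusRdX Flush; mem=99
  op14 P2: load  L0 → I/I/M/I on L0; bus (none); mem=99
  op15 P1: store L1 := 40 → I/M/I/I on L1; bus BusRdX Flush; mem=84
  op16 P1: load  L0 → I/S/O/I on L0; bus BusRd; mem=99
  op17 P0: load  L1 → S/O/I/I on L1; bus BusRd; mem=84
  op18 P3: load  L1 → S/O/I/S on L1; bus BusRd; mem=84
  op19 P2: load  L0 → I/S/O/I on L0; bus (none); mem=99
  op20 P3: store L1 := 60 → I/I/I/M on L1; bus BusUpgr Flush; mem=40
  op21 P3: store L1 := 60 → I/I/I/M on L1; bus (none); mem=40
  op22 P3: load  L0 → I/S/O/S on L0; bus BusRd; mem=99
  op23 P1: load  L0 → I/S/O/S on L0; bus (none); mem=99
  op24 P0: load  L1 → S/I/I/O on L1; bus BusRd; mem=40
  op25 P1: load  L1 → S/S/I/O on L1; bus BusRd; mem=40
  op26 P0: store L0 := 44 → M/I/I/I on L0; bus BusRdX Flush; mem=70
  op27 P2: load  L1 → S/S/S/O on L1; bus BusRd; mem=40
  op28 P3: load  L1 → S/S/S/O on L1; bus (none); mem=40
  op29 P2: load  L1 → S/S/S/O on L1; bus (none); mem=40
  op30 P2: store L0 := 12 → I/I/M/I on L0; bus BusRdX Flush; mem=44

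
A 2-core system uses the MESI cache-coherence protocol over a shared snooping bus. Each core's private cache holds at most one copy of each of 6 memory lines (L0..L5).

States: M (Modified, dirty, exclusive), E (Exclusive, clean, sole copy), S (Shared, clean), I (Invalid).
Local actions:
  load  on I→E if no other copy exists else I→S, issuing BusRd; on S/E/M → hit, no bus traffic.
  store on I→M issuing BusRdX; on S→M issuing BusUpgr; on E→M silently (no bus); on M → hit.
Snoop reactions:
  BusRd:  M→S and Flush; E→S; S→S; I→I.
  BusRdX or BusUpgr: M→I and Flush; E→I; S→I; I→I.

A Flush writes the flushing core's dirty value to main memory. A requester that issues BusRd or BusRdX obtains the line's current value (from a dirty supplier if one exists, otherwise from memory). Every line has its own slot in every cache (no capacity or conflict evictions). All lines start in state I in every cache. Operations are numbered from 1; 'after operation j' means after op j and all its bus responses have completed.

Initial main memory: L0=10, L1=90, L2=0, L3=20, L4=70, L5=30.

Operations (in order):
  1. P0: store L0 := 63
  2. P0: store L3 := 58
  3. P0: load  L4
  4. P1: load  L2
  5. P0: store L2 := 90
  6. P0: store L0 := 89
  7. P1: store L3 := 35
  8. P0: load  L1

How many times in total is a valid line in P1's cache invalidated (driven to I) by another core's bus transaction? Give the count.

invalidations = 1

[1] P0: store L0 := 63 | P0:M(63), P1:I | bus: BusRdX
[2] P0: store L3 := 58 | P0:M(58), P1:I | bus: BusRdX
[3] P0: load  L4 | P0:E(70), P1:I | bus: BusRd
[4] P1: load  L2 | P0:I, P1:E(0) | bus: BusRd
[5] P0: store L2 := 90 | P0:M(90), P1:I | bus: BusRdX
[6] P0: store L0 := 89 | P0:M(89), P1:I | bus: none
[7] P1: store L3 := 35 | P0:I, P1:M(35) | bus: BusRdX,Flush
[8] P0: load  L1 | P0:E(90), P1:I | bus: BusRd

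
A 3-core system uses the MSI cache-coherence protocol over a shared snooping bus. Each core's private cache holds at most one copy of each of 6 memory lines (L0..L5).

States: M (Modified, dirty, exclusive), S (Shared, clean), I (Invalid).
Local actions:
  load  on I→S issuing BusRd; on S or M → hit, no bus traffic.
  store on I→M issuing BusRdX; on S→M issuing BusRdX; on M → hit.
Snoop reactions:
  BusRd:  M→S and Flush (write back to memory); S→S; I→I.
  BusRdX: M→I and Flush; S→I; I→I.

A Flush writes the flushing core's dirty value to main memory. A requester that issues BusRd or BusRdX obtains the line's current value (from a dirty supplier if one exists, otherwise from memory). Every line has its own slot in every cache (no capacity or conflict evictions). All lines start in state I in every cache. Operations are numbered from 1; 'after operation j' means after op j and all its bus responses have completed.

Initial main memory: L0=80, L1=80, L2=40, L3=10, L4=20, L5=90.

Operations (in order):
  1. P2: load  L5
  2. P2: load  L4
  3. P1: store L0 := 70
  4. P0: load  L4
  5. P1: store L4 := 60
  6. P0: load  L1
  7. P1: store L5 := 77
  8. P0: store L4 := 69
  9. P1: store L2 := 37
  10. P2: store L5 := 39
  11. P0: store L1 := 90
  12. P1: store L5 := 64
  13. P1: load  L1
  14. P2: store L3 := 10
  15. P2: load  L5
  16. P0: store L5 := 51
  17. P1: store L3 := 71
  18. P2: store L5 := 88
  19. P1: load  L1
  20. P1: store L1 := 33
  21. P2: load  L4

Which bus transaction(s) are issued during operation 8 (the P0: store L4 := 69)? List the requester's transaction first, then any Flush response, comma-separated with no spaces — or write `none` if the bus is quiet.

step 1: P2: load  L5  ⟶  IIS  (L5)  txn=BusRd  M[L5]=90
step 2: P2: load  L4  ⟶  IIS  (L4)  txn=BusRd  M[L4]=20
step 3: P1: store L0 := 70  ⟶  IMI  (L0)  txn=BusRdX  M[L0]=80
step 4: P0: load  L4  ⟶  SIS  (L4)  txn=BusRd  M[L4]=20
step 5: P1: store L4 := 60  ⟶  IMI  (L4)  txn=BusRdX  M[L4]=20
step 6: P0: load  L1  ⟶  SII  (L1)  txn=BusRd  M[L1]=80
step 7: P1: store L5 := 77  ⟶  IMI  (L5)  txn=BusRdX  M[L5]=90
step 8: P0: store L4 := 69  ⟶  MII  (L4)  txn=BusRdX+Flush  M[L4]=60
step 9: P1: store L2 := 37  ⟶  IMI  (L2)  txn=BusRdX  M[L2]=40
step 10: P2: store L5 := 39  ⟶  IIM  (L5)  txn=BusRdX+Flush  M[L5]=77
step 11: P0: store L1 := 90  ⟶  MII  (L1)  txn=BusRdX  M[L1]=80
step 12: P1: store L5 := 64  ⟶  IMI  (L5)  txn=BusRdX+Flush  M[L5]=39
step 13: P1: load  L1  ⟶  SSI  (L1)  txn=BusRd+Flush  M[L1]=90
step 14: P2: store L3 := 10  ⟶  IIM  (L3)  txn=BusRdX  M[L3]=10
step 15: P2: load  L5  ⟶  ISS  (L5)  txn=BusRd+Flush  M[L5]=64
step 16: P0: store L5 := 51  ⟶  MII  (L5)  txn=BusRdX  M[L5]=64
step 17: P1: store L3 := 71  ⟶  IMI  (L3)  txn=BusRdX+Flush  M[L3]=10
step 18: P2: store L5 := 88  ⟶  IIM  (L5)  txn=BusRdX+Flush  M[L5]=51
step 19: P1: load  L1  ⟶  SSI  (L1)  txn=∅  M[L1]=90
step 20: P1: store L1 := 33  ⟶  IMI  (L1)  txn=BusRdX  M[L1]=90
step 21: P2: load  L4  ⟶  SIS  (L4)  txn=BusRd+Flush  M[L4]=69

bus = BusRdX,Flush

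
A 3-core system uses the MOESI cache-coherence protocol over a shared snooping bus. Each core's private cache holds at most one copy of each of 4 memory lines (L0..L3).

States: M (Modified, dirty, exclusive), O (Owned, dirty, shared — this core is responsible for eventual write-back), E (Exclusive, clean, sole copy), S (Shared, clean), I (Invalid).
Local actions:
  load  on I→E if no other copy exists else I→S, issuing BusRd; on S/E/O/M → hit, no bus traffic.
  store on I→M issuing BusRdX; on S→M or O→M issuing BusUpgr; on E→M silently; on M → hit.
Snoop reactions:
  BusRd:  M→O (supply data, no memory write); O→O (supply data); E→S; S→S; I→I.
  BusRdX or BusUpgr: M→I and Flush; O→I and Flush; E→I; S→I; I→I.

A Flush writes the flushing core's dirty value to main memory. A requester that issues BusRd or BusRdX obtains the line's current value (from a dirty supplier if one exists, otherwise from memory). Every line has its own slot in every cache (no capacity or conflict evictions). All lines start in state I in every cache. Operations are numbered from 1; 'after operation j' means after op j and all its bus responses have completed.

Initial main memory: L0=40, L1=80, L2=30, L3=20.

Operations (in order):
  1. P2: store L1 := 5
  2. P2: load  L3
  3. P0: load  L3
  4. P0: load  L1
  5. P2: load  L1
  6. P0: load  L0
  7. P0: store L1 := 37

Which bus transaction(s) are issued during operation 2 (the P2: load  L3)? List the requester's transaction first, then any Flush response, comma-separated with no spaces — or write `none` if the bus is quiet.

bus = BusRd

1. P2: store L1 := 5  bus=[BusRdX]  L1: P0=I P1=I P2=M  mem[L1]=80
2. P2: load  L3  bus=[BusRd]  L3: P0=I P1=I P2=E  mem[L3]=20
3. P0: load  L3  bus=[BusRd]  L3: P0=S P1=I P2=S  mem[L3]=20
4. P0: load  L1  bus=[BusRd]  L1: P0=S P1=I P2=O  mem[L1]=80
5. P2: load  L1  bus=[-]  L1: P0=S P1=I P2=O  mem[L1]=80
6. P0: load  L0  bus=[BusRd]  L0: P0=E P1=I P2=I  mem[L0]=40
7. P0: store L1 := 37  bus=[BusUpgr,Flush]  L1: P0=M P1=I P2=I  mem[L1]=5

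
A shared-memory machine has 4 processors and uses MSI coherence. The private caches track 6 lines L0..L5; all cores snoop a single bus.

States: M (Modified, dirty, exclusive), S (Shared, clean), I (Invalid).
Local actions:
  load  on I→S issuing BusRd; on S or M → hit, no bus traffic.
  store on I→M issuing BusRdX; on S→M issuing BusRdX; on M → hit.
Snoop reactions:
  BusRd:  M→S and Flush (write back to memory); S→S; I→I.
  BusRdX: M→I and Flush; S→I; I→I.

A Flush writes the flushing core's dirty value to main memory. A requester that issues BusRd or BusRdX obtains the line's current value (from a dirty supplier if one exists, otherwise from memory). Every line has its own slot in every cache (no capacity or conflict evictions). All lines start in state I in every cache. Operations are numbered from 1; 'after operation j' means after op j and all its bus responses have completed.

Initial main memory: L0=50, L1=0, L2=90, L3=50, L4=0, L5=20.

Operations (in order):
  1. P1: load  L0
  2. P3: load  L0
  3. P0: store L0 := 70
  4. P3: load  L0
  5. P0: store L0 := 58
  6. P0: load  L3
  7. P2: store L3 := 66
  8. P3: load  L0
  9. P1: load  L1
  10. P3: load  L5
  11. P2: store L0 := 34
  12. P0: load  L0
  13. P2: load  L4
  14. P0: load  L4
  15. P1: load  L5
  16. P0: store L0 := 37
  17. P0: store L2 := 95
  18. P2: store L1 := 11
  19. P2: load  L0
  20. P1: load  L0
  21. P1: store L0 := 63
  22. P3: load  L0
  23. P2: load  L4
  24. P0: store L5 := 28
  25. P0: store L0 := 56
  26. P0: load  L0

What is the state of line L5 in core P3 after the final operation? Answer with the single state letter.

  op1 P1: load  L0 → I/S/I/I on L0; bus BusRd; mem=50
  op2 P3: load  L0 → I/S/I/S on L0; bus BusRd; mem=50
  op3 P0: store L0 := 70 → M/I/I/I on L0; bus BusRdX; mem=50
  op4 P3: load  L0 → S/I/I/S on L0; bus BusRd Flush; mem=70
  op5 P0: store L0 := 58 → M/I/I/I on L0; bus BusRdX; mem=70
  op6 P0: load  L3 → S/I/I/I on L3; bus BusRd; mem=50
  op7 P2: store L3 := 66 → I/I/M/I on L3; bus BusRdX; mem=50
  op8 P3: load  L0 → S/I/I/S on L0; bus BusRd Flush; mem=58
  op9 P1: load  L1 → I/S/I/I on L1; bus BusRd; mem=0
  op10 P3: load  L5 → I/I/I/S on L5; bus BusRd; mem=20
  op11 P2: store L0 := 34 → I/I/M/I on L0; bus BusRdX; mem=58
  op12 P0: load  L0 → S/I/S/I on L0; bus BusRd Flush; mem=34
  op13 P2: load  L4 → I/I/S/I on L4; bus BusRd; mem=0
  op14 P0: load  L4 → S/I/S/I on L4; bus BusRd; mem=0
  op15 P1: load  L5 → I/S/I/S on L5; bus BusRd; mem=20
  op16 P0: store L0 := 37 → M/I/I/I on L0; bus BusRdX; mem=34
  op17 P0: store L2 := 95 → M/I/I/I on L2; bus BusRdX; mem=90
  op18 P2: store L1 := 11 → I/I/M/I on L1; bus BusRdX; mem=0
  op19 P2: load  L0 → S/I/S/I on L0; bus BusRd Flush; mem=37
  op20 P1: load  L0 → S/S/S/I on L0; bus BusRd; mem=37
  op21 P1: store L0 := 63 → I/M/I/I on L0; bus BusRdX; mem=37
  op22 P3: load  L0 → I/S/I/S on L0; bus BusRd Flush; mem=63
  op23 P2: load  L4 → S/I/S/I on L4; bus (none); mem=0
  op24 P0: store L5 := 28 → M/I/I/I on L5; bus BusRdX; mem=20
  op25 P0: store L0 := 56 → M/I/I/I on L0; bus BusRdX; mem=63
  op26 P0: load  L0 → M/I/I/I on L0; bus (none); mem=63

state = I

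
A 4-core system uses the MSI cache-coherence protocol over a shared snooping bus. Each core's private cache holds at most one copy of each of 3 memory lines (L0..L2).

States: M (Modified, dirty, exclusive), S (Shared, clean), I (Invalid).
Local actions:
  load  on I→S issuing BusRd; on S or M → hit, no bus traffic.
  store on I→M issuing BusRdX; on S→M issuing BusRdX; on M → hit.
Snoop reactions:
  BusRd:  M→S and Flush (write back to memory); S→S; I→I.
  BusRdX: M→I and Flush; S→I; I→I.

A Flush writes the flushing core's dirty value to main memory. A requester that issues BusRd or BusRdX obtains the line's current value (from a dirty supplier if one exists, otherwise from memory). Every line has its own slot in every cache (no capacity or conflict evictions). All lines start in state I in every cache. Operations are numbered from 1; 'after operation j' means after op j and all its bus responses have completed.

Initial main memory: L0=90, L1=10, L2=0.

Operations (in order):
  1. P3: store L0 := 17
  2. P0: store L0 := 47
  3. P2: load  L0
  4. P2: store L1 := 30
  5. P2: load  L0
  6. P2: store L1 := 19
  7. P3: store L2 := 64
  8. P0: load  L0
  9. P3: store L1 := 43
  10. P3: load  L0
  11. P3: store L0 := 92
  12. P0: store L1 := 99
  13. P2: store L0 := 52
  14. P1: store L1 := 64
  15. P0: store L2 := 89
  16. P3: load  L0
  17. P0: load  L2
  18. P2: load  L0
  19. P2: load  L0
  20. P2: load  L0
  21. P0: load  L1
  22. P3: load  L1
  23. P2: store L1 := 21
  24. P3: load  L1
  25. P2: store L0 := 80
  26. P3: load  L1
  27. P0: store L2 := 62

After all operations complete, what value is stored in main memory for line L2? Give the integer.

memory[L2] = 64

[1] P3: store L0 := 17 | P0:I, P1:I, P2:I, P3:M(17) | bus: BusRdX
[2] P0: store L0 := 47 | P0:M(47), P1:I, P2:I, P3:I | bus: BusRdX,Flush
[3] P2: load  L0 | P0:S(47), P1:I, P2:S(47), P3:I | bus: BusRd,Flush
[4] P2: store L1 := 30 | P0:I, P1:I, P2:M(30), P3:I | bus: BusRdX
[5] P2: load  L0 | P0:S(47), P1:I, P2:S(47), P3:I | bus: none
[6] P2: store L1 := 19 | P0:I, P1:I, P2:M(19), P3:I | bus: none
[7] P3: store L2 := 64 | P0:I, P1:I, P2:I, P3:M(64) | bus: BusRdX
[8] P0: load  L0 | P0:S(47), P1:I, P2:S(47), P3:I | bus: none
[9] P3: store L1 := 43 | P0:I, P1:I, P2:I, P3:M(43) | bus: BusRdX,Flush
[10] P3: load  L0 | P0:S(47), P1:I, P2:S(47), P3:S(47) | bus: BusRd
[11] P3: store L0 := 92 | P0:I, P1:I, P2:I, P3:M(92) | bus: BusRdX
[12] P0: store L1 := 99 | P0:M(99), P1:I, P2:I, P3:I | bus: BusRdX,Flush
[13] P2: store L0 := 52 | P0:I, P1:I, P2:M(52), P3:I | bus: BusRdX,Flush
[14] P1: store L1 := 64 | P0:I, P1:M(64), P2:I, P3:I | bus: BusRdX,Flush
[15] P0: store L2 := 89 | P0:M(89), P1:I, P2:I, P3:I | bus: BusRdX,Flush
[16] P3: load  L0 | P0:I, P1:I, P2:S(52), P3:S(52) | bus: BusRd,Flush
[17] P0: load  L2 | P0:M(89), P1:I, P2:I, P3:I | bus: none
[18] P2: load  L0 | P0:I, P1:I, P2:S(52), P3:S(52) | bus: none
[19] P2: load  L0 | P0:I, P1:I, P2:S(52), P3:S(52) | bus: none
[20] P2: load  L0 | P0:I, P1:I, P2:S(52), P3:S(52) | bus: none
[21] P0: load  L1 | P0:S(64), P1:S(64), P2:I, P3:I | bus: BusRd,Flush
[22] P3: load  L1 | P0:S(64), P1:S(64), P2:I, P3:S(64) | bus: BusRd
[23] P2: store L1 := 21 | P0:I, P1:I, P2:M(21), P3:I | bus: BusRdX
[24] P3: load  L1 | P0:I, P1:I, P2:S(21), P3:S(21) | bus: BusRd,Flush
[25] P2: store L0 := 80 | P0:I, P1:I, P2:M(80), P3:I | bus: BusRdX
[26] P3: load  L1 | P0:I, P1:I, P2:S(21), P3:S(21) | bus: none
[27] P0: store L2 := 62 | P0:M(62), P1:I, P2:I, P3:I | bus: none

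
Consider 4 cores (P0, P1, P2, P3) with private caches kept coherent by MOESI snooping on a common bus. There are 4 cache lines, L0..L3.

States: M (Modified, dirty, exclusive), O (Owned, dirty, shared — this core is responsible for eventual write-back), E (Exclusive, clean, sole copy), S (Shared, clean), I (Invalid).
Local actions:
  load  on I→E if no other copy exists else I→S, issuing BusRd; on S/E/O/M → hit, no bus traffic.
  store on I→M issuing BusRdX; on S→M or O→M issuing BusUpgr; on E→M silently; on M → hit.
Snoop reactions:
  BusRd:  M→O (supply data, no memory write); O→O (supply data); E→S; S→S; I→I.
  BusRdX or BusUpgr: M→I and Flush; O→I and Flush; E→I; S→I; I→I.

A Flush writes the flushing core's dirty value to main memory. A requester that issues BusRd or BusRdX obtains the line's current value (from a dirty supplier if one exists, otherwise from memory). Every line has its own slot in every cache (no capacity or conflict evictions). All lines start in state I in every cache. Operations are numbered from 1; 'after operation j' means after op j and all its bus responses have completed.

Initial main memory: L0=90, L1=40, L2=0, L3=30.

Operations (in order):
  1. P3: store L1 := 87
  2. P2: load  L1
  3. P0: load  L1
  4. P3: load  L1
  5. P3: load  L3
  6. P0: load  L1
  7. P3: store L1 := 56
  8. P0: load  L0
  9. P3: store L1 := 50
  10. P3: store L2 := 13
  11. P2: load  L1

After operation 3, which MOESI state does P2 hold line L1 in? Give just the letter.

  op1 P3: store L1 := 87 → I/I/I/M on L1; bus BusRdX; mem=40
  op2 P2: load  L1 → I/I/S/O on L1; bus BusRd; mem=40
  op3 P0: load  L1 → S/I/S/O on L1; bus BusRd; mem=40
  op4 P3: load  L1 → S/I/S/O on L1; bus (none); mem=40
  op5 P3: load  L3 → I/I/I/E on L3; bus BusRd; mem=30
  op6 P0: load  L1 → S/I/S/O on L1; bus (none); mem=40
  op7 P3: store L1 := 56 → I/I/I/M on L1; bus BusUpgr; mem=40
  op8 P0: load  L0 → E/I/I/I on L0; bus BusRd; mem=90
  op9 P3: store L1 := 50 → I/I/I/M on L1; bus (none); mem=40
  op10 P3: store L2 := 13 → I/I/I/M on L2; bus BusRdX; mem=0
  op11 P2: load  L1 → I/I/S/O on L1; bus BusRd; mem=40

state = S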